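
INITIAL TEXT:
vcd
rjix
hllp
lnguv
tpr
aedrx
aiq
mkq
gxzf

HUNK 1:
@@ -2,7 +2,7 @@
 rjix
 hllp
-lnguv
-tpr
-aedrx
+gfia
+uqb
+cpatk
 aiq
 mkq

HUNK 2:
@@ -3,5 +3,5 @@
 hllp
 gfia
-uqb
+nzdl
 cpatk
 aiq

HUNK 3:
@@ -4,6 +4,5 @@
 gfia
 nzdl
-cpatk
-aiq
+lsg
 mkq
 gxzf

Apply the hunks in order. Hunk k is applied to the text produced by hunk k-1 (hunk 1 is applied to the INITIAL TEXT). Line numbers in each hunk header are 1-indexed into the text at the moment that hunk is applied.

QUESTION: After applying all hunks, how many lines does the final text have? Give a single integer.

Hunk 1: at line 2 remove [lnguv,tpr,aedrx] add [gfia,uqb,cpatk] -> 9 lines: vcd rjix hllp gfia uqb cpatk aiq mkq gxzf
Hunk 2: at line 3 remove [uqb] add [nzdl] -> 9 lines: vcd rjix hllp gfia nzdl cpatk aiq mkq gxzf
Hunk 3: at line 4 remove [cpatk,aiq] add [lsg] -> 8 lines: vcd rjix hllp gfia nzdl lsg mkq gxzf
Final line count: 8

Answer: 8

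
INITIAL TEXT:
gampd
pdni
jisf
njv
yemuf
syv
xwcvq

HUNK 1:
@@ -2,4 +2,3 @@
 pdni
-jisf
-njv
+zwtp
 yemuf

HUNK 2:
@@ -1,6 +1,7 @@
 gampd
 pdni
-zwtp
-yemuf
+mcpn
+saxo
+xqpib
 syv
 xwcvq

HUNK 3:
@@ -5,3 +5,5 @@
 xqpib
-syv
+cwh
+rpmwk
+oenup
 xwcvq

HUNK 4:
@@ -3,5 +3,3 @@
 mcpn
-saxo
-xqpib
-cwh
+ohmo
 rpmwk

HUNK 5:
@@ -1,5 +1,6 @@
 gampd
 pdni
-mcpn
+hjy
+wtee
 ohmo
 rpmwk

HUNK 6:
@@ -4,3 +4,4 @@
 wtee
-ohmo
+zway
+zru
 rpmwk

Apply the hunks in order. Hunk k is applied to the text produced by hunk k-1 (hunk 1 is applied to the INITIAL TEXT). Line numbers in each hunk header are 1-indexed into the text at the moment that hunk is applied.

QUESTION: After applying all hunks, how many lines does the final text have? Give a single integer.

Hunk 1: at line 2 remove [jisf,njv] add [zwtp] -> 6 lines: gampd pdni zwtp yemuf syv xwcvq
Hunk 2: at line 1 remove [zwtp,yemuf] add [mcpn,saxo,xqpib] -> 7 lines: gampd pdni mcpn saxo xqpib syv xwcvq
Hunk 3: at line 5 remove [syv] add [cwh,rpmwk,oenup] -> 9 lines: gampd pdni mcpn saxo xqpib cwh rpmwk oenup xwcvq
Hunk 4: at line 3 remove [saxo,xqpib,cwh] add [ohmo] -> 7 lines: gampd pdni mcpn ohmo rpmwk oenup xwcvq
Hunk 5: at line 1 remove [mcpn] add [hjy,wtee] -> 8 lines: gampd pdni hjy wtee ohmo rpmwk oenup xwcvq
Hunk 6: at line 4 remove [ohmo] add [zway,zru] -> 9 lines: gampd pdni hjy wtee zway zru rpmwk oenup xwcvq
Final line count: 9

Answer: 9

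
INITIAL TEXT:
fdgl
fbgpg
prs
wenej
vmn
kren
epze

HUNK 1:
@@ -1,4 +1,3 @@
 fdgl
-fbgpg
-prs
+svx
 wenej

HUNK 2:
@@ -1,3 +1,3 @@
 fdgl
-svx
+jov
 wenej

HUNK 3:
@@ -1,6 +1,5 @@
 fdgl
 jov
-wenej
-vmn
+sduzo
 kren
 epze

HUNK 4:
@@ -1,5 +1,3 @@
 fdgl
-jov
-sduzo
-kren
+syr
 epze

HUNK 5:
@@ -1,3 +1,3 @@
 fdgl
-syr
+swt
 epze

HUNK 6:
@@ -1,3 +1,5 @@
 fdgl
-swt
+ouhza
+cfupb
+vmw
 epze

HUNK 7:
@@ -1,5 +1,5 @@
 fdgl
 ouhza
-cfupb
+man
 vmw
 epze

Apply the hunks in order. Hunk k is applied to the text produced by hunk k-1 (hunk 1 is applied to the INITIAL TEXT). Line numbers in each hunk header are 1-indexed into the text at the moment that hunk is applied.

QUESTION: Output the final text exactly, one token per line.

Hunk 1: at line 1 remove [fbgpg,prs] add [svx] -> 6 lines: fdgl svx wenej vmn kren epze
Hunk 2: at line 1 remove [svx] add [jov] -> 6 lines: fdgl jov wenej vmn kren epze
Hunk 3: at line 1 remove [wenej,vmn] add [sduzo] -> 5 lines: fdgl jov sduzo kren epze
Hunk 4: at line 1 remove [jov,sduzo,kren] add [syr] -> 3 lines: fdgl syr epze
Hunk 5: at line 1 remove [syr] add [swt] -> 3 lines: fdgl swt epze
Hunk 6: at line 1 remove [swt] add [ouhza,cfupb,vmw] -> 5 lines: fdgl ouhza cfupb vmw epze
Hunk 7: at line 1 remove [cfupb] add [man] -> 5 lines: fdgl ouhza man vmw epze

Answer: fdgl
ouhza
man
vmw
epze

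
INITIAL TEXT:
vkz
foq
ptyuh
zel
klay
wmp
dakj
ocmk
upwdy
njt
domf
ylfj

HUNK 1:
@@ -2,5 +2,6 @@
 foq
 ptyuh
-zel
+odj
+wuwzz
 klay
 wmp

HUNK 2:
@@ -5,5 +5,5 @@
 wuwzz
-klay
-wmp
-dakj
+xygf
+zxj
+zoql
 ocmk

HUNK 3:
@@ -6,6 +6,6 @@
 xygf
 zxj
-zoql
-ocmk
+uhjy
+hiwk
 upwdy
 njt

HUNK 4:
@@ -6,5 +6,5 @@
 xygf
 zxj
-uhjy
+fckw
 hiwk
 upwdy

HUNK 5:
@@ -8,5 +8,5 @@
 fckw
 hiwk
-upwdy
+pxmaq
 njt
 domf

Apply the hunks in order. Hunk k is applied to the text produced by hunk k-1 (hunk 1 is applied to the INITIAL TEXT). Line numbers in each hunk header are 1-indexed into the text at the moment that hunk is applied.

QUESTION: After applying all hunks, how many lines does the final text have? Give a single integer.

Answer: 13

Derivation:
Hunk 1: at line 2 remove [zel] add [odj,wuwzz] -> 13 lines: vkz foq ptyuh odj wuwzz klay wmp dakj ocmk upwdy njt domf ylfj
Hunk 2: at line 5 remove [klay,wmp,dakj] add [xygf,zxj,zoql] -> 13 lines: vkz foq ptyuh odj wuwzz xygf zxj zoql ocmk upwdy njt domf ylfj
Hunk 3: at line 6 remove [zoql,ocmk] add [uhjy,hiwk] -> 13 lines: vkz foq ptyuh odj wuwzz xygf zxj uhjy hiwk upwdy njt domf ylfj
Hunk 4: at line 6 remove [uhjy] add [fckw] -> 13 lines: vkz foq ptyuh odj wuwzz xygf zxj fckw hiwk upwdy njt domf ylfj
Hunk 5: at line 8 remove [upwdy] add [pxmaq] -> 13 lines: vkz foq ptyuh odj wuwzz xygf zxj fckw hiwk pxmaq njt domf ylfj
Final line count: 13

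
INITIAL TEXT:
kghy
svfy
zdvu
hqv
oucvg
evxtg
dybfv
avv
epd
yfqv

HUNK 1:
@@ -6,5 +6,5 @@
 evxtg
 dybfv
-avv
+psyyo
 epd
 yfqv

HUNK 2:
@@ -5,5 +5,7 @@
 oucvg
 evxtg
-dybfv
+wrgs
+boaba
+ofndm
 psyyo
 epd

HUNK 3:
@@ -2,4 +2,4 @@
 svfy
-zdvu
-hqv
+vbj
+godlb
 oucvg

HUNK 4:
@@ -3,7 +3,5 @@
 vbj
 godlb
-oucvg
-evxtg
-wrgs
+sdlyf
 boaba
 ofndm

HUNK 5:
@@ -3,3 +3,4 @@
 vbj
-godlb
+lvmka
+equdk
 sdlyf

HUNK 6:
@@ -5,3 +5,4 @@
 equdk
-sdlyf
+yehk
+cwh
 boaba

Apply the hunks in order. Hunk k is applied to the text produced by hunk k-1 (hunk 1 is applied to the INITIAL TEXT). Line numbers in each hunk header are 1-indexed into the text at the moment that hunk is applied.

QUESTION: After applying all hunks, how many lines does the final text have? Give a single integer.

Hunk 1: at line 6 remove [avv] add [psyyo] -> 10 lines: kghy svfy zdvu hqv oucvg evxtg dybfv psyyo epd yfqv
Hunk 2: at line 5 remove [dybfv] add [wrgs,boaba,ofndm] -> 12 lines: kghy svfy zdvu hqv oucvg evxtg wrgs boaba ofndm psyyo epd yfqv
Hunk 3: at line 2 remove [zdvu,hqv] add [vbj,godlb] -> 12 lines: kghy svfy vbj godlb oucvg evxtg wrgs boaba ofndm psyyo epd yfqv
Hunk 4: at line 3 remove [oucvg,evxtg,wrgs] add [sdlyf] -> 10 lines: kghy svfy vbj godlb sdlyf boaba ofndm psyyo epd yfqv
Hunk 5: at line 3 remove [godlb] add [lvmka,equdk] -> 11 lines: kghy svfy vbj lvmka equdk sdlyf boaba ofndm psyyo epd yfqv
Hunk 6: at line 5 remove [sdlyf] add [yehk,cwh] -> 12 lines: kghy svfy vbj lvmka equdk yehk cwh boaba ofndm psyyo epd yfqv
Final line count: 12

Answer: 12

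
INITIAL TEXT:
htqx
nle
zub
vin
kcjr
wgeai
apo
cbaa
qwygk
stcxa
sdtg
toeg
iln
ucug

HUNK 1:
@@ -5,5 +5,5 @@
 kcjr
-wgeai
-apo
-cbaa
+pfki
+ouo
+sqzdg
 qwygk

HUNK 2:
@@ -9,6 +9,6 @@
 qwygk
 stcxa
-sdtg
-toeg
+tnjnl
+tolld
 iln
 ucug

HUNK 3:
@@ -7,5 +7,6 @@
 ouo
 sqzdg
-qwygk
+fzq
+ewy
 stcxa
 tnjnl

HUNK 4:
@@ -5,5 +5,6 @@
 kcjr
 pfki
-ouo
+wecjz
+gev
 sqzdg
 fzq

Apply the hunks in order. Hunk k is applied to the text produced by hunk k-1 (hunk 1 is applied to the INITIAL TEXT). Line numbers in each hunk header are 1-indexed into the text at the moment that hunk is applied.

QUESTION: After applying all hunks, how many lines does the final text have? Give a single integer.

Answer: 16

Derivation:
Hunk 1: at line 5 remove [wgeai,apo,cbaa] add [pfki,ouo,sqzdg] -> 14 lines: htqx nle zub vin kcjr pfki ouo sqzdg qwygk stcxa sdtg toeg iln ucug
Hunk 2: at line 9 remove [sdtg,toeg] add [tnjnl,tolld] -> 14 lines: htqx nle zub vin kcjr pfki ouo sqzdg qwygk stcxa tnjnl tolld iln ucug
Hunk 3: at line 7 remove [qwygk] add [fzq,ewy] -> 15 lines: htqx nle zub vin kcjr pfki ouo sqzdg fzq ewy stcxa tnjnl tolld iln ucug
Hunk 4: at line 5 remove [ouo] add [wecjz,gev] -> 16 lines: htqx nle zub vin kcjr pfki wecjz gev sqzdg fzq ewy stcxa tnjnl tolld iln ucug
Final line count: 16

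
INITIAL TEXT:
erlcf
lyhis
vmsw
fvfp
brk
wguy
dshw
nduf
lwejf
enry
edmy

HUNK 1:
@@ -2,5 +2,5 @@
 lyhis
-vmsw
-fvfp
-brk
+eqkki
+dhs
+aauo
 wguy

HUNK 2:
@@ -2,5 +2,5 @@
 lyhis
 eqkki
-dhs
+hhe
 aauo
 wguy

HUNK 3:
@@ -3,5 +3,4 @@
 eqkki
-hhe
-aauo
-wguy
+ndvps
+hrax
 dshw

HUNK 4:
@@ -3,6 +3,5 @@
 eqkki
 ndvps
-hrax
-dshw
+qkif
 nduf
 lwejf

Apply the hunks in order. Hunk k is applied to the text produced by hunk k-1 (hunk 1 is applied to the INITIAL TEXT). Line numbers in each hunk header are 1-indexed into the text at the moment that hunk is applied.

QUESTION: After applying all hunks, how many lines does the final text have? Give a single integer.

Answer: 9

Derivation:
Hunk 1: at line 2 remove [vmsw,fvfp,brk] add [eqkki,dhs,aauo] -> 11 lines: erlcf lyhis eqkki dhs aauo wguy dshw nduf lwejf enry edmy
Hunk 2: at line 2 remove [dhs] add [hhe] -> 11 lines: erlcf lyhis eqkki hhe aauo wguy dshw nduf lwejf enry edmy
Hunk 3: at line 3 remove [hhe,aauo,wguy] add [ndvps,hrax] -> 10 lines: erlcf lyhis eqkki ndvps hrax dshw nduf lwejf enry edmy
Hunk 4: at line 3 remove [hrax,dshw] add [qkif] -> 9 lines: erlcf lyhis eqkki ndvps qkif nduf lwejf enry edmy
Final line count: 9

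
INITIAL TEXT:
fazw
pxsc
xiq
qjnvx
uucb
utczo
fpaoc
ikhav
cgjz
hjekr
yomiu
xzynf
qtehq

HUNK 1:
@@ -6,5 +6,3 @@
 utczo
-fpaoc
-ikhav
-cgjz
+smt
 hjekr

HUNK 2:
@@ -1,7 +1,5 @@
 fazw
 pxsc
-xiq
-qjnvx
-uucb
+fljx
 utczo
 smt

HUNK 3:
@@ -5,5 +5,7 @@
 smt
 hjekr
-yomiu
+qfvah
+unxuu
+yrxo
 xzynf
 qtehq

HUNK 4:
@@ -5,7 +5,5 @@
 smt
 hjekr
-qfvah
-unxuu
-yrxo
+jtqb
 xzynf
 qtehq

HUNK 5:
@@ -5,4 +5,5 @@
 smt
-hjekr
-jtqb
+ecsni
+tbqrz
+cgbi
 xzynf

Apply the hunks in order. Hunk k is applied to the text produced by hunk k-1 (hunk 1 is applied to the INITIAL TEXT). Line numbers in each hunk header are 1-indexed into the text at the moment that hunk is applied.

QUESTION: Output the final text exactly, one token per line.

Hunk 1: at line 6 remove [fpaoc,ikhav,cgjz] add [smt] -> 11 lines: fazw pxsc xiq qjnvx uucb utczo smt hjekr yomiu xzynf qtehq
Hunk 2: at line 1 remove [xiq,qjnvx,uucb] add [fljx] -> 9 lines: fazw pxsc fljx utczo smt hjekr yomiu xzynf qtehq
Hunk 3: at line 5 remove [yomiu] add [qfvah,unxuu,yrxo] -> 11 lines: fazw pxsc fljx utczo smt hjekr qfvah unxuu yrxo xzynf qtehq
Hunk 4: at line 5 remove [qfvah,unxuu,yrxo] add [jtqb] -> 9 lines: fazw pxsc fljx utczo smt hjekr jtqb xzynf qtehq
Hunk 5: at line 5 remove [hjekr,jtqb] add [ecsni,tbqrz,cgbi] -> 10 lines: fazw pxsc fljx utczo smt ecsni tbqrz cgbi xzynf qtehq

Answer: fazw
pxsc
fljx
utczo
smt
ecsni
tbqrz
cgbi
xzynf
qtehq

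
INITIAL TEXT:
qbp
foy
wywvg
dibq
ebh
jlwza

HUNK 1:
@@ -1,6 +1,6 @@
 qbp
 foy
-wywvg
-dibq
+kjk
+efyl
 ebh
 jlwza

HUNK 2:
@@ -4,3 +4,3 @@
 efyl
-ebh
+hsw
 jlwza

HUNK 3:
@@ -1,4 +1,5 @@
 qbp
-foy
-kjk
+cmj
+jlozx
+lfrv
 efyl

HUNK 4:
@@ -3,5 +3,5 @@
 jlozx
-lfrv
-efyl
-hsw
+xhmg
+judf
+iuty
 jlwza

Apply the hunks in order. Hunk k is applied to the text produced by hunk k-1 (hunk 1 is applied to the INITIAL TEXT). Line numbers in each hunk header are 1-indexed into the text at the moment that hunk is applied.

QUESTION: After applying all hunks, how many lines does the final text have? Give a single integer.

Answer: 7

Derivation:
Hunk 1: at line 1 remove [wywvg,dibq] add [kjk,efyl] -> 6 lines: qbp foy kjk efyl ebh jlwza
Hunk 2: at line 4 remove [ebh] add [hsw] -> 6 lines: qbp foy kjk efyl hsw jlwza
Hunk 3: at line 1 remove [foy,kjk] add [cmj,jlozx,lfrv] -> 7 lines: qbp cmj jlozx lfrv efyl hsw jlwza
Hunk 4: at line 3 remove [lfrv,efyl,hsw] add [xhmg,judf,iuty] -> 7 lines: qbp cmj jlozx xhmg judf iuty jlwza
Final line count: 7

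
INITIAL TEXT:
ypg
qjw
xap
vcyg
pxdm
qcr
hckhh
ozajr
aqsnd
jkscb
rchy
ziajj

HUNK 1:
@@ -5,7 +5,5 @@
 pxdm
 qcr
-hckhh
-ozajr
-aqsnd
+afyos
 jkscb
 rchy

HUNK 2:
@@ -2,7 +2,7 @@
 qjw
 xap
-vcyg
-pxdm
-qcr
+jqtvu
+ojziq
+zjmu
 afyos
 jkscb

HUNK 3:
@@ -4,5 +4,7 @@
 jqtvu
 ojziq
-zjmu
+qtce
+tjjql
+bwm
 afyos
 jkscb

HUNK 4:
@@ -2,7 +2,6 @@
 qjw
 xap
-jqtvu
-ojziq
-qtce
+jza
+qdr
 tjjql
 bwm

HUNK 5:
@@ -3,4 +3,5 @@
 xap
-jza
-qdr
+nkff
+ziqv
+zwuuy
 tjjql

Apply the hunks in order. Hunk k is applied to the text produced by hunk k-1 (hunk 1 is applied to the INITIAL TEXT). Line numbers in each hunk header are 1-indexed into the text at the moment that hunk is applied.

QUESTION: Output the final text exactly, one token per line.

Hunk 1: at line 5 remove [hckhh,ozajr,aqsnd] add [afyos] -> 10 lines: ypg qjw xap vcyg pxdm qcr afyos jkscb rchy ziajj
Hunk 2: at line 2 remove [vcyg,pxdm,qcr] add [jqtvu,ojziq,zjmu] -> 10 lines: ypg qjw xap jqtvu ojziq zjmu afyos jkscb rchy ziajj
Hunk 3: at line 4 remove [zjmu] add [qtce,tjjql,bwm] -> 12 lines: ypg qjw xap jqtvu ojziq qtce tjjql bwm afyos jkscb rchy ziajj
Hunk 4: at line 2 remove [jqtvu,ojziq,qtce] add [jza,qdr] -> 11 lines: ypg qjw xap jza qdr tjjql bwm afyos jkscb rchy ziajj
Hunk 5: at line 3 remove [jza,qdr] add [nkff,ziqv,zwuuy] -> 12 lines: ypg qjw xap nkff ziqv zwuuy tjjql bwm afyos jkscb rchy ziajj

Answer: ypg
qjw
xap
nkff
ziqv
zwuuy
tjjql
bwm
afyos
jkscb
rchy
ziajj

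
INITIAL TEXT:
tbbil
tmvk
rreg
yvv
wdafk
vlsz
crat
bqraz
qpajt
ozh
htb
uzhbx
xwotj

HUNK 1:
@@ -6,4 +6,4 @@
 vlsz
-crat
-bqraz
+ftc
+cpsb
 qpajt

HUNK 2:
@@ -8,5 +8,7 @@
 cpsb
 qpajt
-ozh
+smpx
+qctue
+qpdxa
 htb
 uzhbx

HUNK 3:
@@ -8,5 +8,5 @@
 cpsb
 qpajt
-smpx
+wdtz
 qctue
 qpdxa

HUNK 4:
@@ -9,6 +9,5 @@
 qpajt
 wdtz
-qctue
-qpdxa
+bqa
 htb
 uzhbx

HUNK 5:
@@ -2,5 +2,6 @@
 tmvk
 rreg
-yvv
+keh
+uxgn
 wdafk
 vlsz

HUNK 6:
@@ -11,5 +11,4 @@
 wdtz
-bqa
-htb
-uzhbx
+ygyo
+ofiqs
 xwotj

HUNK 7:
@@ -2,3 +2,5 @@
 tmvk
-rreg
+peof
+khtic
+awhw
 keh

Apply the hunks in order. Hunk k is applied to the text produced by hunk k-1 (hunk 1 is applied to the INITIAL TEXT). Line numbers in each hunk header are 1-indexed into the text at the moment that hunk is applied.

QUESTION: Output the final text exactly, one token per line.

Answer: tbbil
tmvk
peof
khtic
awhw
keh
uxgn
wdafk
vlsz
ftc
cpsb
qpajt
wdtz
ygyo
ofiqs
xwotj

Derivation:
Hunk 1: at line 6 remove [crat,bqraz] add [ftc,cpsb] -> 13 lines: tbbil tmvk rreg yvv wdafk vlsz ftc cpsb qpajt ozh htb uzhbx xwotj
Hunk 2: at line 8 remove [ozh] add [smpx,qctue,qpdxa] -> 15 lines: tbbil tmvk rreg yvv wdafk vlsz ftc cpsb qpajt smpx qctue qpdxa htb uzhbx xwotj
Hunk 3: at line 8 remove [smpx] add [wdtz] -> 15 lines: tbbil tmvk rreg yvv wdafk vlsz ftc cpsb qpajt wdtz qctue qpdxa htb uzhbx xwotj
Hunk 4: at line 9 remove [qctue,qpdxa] add [bqa] -> 14 lines: tbbil tmvk rreg yvv wdafk vlsz ftc cpsb qpajt wdtz bqa htb uzhbx xwotj
Hunk 5: at line 2 remove [yvv] add [keh,uxgn] -> 15 lines: tbbil tmvk rreg keh uxgn wdafk vlsz ftc cpsb qpajt wdtz bqa htb uzhbx xwotj
Hunk 6: at line 11 remove [bqa,htb,uzhbx] add [ygyo,ofiqs] -> 14 lines: tbbil tmvk rreg keh uxgn wdafk vlsz ftc cpsb qpajt wdtz ygyo ofiqs xwotj
Hunk 7: at line 2 remove [rreg] add [peof,khtic,awhw] -> 16 lines: tbbil tmvk peof khtic awhw keh uxgn wdafk vlsz ftc cpsb qpajt wdtz ygyo ofiqs xwotj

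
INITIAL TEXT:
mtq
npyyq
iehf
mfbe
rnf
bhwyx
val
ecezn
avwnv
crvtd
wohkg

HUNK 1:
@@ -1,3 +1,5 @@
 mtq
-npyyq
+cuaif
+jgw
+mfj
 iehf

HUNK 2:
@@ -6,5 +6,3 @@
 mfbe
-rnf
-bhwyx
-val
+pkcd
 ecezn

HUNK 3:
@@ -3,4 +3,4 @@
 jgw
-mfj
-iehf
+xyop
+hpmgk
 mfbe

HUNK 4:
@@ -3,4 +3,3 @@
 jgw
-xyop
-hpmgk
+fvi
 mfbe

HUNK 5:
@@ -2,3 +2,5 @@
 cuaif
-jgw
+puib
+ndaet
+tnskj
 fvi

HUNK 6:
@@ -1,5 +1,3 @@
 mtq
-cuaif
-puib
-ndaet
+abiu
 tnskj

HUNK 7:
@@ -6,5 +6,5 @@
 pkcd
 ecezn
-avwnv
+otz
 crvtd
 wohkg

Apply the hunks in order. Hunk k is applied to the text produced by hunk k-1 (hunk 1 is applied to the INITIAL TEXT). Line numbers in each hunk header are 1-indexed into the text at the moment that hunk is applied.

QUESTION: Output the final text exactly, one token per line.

Hunk 1: at line 1 remove [npyyq] add [cuaif,jgw,mfj] -> 13 lines: mtq cuaif jgw mfj iehf mfbe rnf bhwyx val ecezn avwnv crvtd wohkg
Hunk 2: at line 6 remove [rnf,bhwyx,val] add [pkcd] -> 11 lines: mtq cuaif jgw mfj iehf mfbe pkcd ecezn avwnv crvtd wohkg
Hunk 3: at line 3 remove [mfj,iehf] add [xyop,hpmgk] -> 11 lines: mtq cuaif jgw xyop hpmgk mfbe pkcd ecezn avwnv crvtd wohkg
Hunk 4: at line 3 remove [xyop,hpmgk] add [fvi] -> 10 lines: mtq cuaif jgw fvi mfbe pkcd ecezn avwnv crvtd wohkg
Hunk 5: at line 2 remove [jgw] add [puib,ndaet,tnskj] -> 12 lines: mtq cuaif puib ndaet tnskj fvi mfbe pkcd ecezn avwnv crvtd wohkg
Hunk 6: at line 1 remove [cuaif,puib,ndaet] add [abiu] -> 10 lines: mtq abiu tnskj fvi mfbe pkcd ecezn avwnv crvtd wohkg
Hunk 7: at line 6 remove [avwnv] add [otz] -> 10 lines: mtq abiu tnskj fvi mfbe pkcd ecezn otz crvtd wohkg

Answer: mtq
abiu
tnskj
fvi
mfbe
pkcd
ecezn
otz
crvtd
wohkg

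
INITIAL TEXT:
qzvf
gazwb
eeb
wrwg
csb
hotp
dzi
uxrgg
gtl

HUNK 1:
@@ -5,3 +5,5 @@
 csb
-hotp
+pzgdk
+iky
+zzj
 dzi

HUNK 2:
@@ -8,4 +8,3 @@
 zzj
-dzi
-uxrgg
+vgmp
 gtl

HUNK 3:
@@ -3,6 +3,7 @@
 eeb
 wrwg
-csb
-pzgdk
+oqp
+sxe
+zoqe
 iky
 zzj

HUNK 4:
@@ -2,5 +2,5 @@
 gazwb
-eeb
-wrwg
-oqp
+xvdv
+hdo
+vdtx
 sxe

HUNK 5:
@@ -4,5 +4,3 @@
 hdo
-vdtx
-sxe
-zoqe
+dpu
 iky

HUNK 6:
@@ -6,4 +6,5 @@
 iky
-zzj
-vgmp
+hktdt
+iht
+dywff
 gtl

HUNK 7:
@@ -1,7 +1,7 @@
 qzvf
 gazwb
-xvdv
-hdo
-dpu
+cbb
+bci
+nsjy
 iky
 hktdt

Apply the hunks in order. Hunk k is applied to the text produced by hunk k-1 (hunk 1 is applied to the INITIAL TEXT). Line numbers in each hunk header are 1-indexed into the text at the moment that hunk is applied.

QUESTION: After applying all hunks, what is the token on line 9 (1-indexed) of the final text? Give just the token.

Answer: dywff

Derivation:
Hunk 1: at line 5 remove [hotp] add [pzgdk,iky,zzj] -> 11 lines: qzvf gazwb eeb wrwg csb pzgdk iky zzj dzi uxrgg gtl
Hunk 2: at line 8 remove [dzi,uxrgg] add [vgmp] -> 10 lines: qzvf gazwb eeb wrwg csb pzgdk iky zzj vgmp gtl
Hunk 3: at line 3 remove [csb,pzgdk] add [oqp,sxe,zoqe] -> 11 lines: qzvf gazwb eeb wrwg oqp sxe zoqe iky zzj vgmp gtl
Hunk 4: at line 2 remove [eeb,wrwg,oqp] add [xvdv,hdo,vdtx] -> 11 lines: qzvf gazwb xvdv hdo vdtx sxe zoqe iky zzj vgmp gtl
Hunk 5: at line 4 remove [vdtx,sxe,zoqe] add [dpu] -> 9 lines: qzvf gazwb xvdv hdo dpu iky zzj vgmp gtl
Hunk 6: at line 6 remove [zzj,vgmp] add [hktdt,iht,dywff] -> 10 lines: qzvf gazwb xvdv hdo dpu iky hktdt iht dywff gtl
Hunk 7: at line 1 remove [xvdv,hdo,dpu] add [cbb,bci,nsjy] -> 10 lines: qzvf gazwb cbb bci nsjy iky hktdt iht dywff gtl
Final line 9: dywff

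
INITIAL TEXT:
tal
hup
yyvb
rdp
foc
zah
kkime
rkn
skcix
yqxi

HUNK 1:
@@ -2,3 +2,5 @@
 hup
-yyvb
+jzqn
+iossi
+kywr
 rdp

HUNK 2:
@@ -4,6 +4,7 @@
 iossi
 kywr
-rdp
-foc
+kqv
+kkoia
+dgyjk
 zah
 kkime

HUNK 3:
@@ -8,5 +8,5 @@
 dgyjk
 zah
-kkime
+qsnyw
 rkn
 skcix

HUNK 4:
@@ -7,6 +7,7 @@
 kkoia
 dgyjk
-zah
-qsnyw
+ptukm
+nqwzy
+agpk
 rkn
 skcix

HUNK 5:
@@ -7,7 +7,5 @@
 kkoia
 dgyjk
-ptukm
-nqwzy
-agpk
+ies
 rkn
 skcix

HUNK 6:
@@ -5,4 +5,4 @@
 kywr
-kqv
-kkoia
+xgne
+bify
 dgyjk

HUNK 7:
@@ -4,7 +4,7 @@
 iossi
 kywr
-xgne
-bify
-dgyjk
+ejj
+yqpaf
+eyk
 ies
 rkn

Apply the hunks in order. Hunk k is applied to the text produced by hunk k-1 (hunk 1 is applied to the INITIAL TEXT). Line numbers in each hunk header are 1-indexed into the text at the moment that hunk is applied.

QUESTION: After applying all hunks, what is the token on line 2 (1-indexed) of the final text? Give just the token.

Answer: hup

Derivation:
Hunk 1: at line 2 remove [yyvb] add [jzqn,iossi,kywr] -> 12 lines: tal hup jzqn iossi kywr rdp foc zah kkime rkn skcix yqxi
Hunk 2: at line 4 remove [rdp,foc] add [kqv,kkoia,dgyjk] -> 13 lines: tal hup jzqn iossi kywr kqv kkoia dgyjk zah kkime rkn skcix yqxi
Hunk 3: at line 8 remove [kkime] add [qsnyw] -> 13 lines: tal hup jzqn iossi kywr kqv kkoia dgyjk zah qsnyw rkn skcix yqxi
Hunk 4: at line 7 remove [zah,qsnyw] add [ptukm,nqwzy,agpk] -> 14 lines: tal hup jzqn iossi kywr kqv kkoia dgyjk ptukm nqwzy agpk rkn skcix yqxi
Hunk 5: at line 7 remove [ptukm,nqwzy,agpk] add [ies] -> 12 lines: tal hup jzqn iossi kywr kqv kkoia dgyjk ies rkn skcix yqxi
Hunk 6: at line 5 remove [kqv,kkoia] add [xgne,bify] -> 12 lines: tal hup jzqn iossi kywr xgne bify dgyjk ies rkn skcix yqxi
Hunk 7: at line 4 remove [xgne,bify,dgyjk] add [ejj,yqpaf,eyk] -> 12 lines: tal hup jzqn iossi kywr ejj yqpaf eyk ies rkn skcix yqxi
Final line 2: hup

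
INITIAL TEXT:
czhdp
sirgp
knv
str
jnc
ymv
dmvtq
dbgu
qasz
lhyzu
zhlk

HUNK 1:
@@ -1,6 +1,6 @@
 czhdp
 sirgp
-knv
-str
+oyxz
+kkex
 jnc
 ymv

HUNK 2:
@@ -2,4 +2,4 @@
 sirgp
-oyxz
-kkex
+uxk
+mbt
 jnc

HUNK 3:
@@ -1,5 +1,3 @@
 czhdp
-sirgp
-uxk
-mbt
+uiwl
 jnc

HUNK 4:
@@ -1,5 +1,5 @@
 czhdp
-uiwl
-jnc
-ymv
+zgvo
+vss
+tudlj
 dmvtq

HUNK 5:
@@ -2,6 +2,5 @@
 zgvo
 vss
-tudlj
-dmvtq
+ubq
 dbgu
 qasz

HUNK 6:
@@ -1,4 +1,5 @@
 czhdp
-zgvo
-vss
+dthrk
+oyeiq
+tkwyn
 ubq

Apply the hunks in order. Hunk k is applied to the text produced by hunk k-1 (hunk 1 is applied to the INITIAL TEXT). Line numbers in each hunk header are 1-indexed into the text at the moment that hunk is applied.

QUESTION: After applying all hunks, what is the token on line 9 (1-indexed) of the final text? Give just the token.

Hunk 1: at line 1 remove [knv,str] add [oyxz,kkex] -> 11 lines: czhdp sirgp oyxz kkex jnc ymv dmvtq dbgu qasz lhyzu zhlk
Hunk 2: at line 2 remove [oyxz,kkex] add [uxk,mbt] -> 11 lines: czhdp sirgp uxk mbt jnc ymv dmvtq dbgu qasz lhyzu zhlk
Hunk 3: at line 1 remove [sirgp,uxk,mbt] add [uiwl] -> 9 lines: czhdp uiwl jnc ymv dmvtq dbgu qasz lhyzu zhlk
Hunk 4: at line 1 remove [uiwl,jnc,ymv] add [zgvo,vss,tudlj] -> 9 lines: czhdp zgvo vss tudlj dmvtq dbgu qasz lhyzu zhlk
Hunk 5: at line 2 remove [tudlj,dmvtq] add [ubq] -> 8 lines: czhdp zgvo vss ubq dbgu qasz lhyzu zhlk
Hunk 6: at line 1 remove [zgvo,vss] add [dthrk,oyeiq,tkwyn] -> 9 lines: czhdp dthrk oyeiq tkwyn ubq dbgu qasz lhyzu zhlk
Final line 9: zhlk

Answer: zhlk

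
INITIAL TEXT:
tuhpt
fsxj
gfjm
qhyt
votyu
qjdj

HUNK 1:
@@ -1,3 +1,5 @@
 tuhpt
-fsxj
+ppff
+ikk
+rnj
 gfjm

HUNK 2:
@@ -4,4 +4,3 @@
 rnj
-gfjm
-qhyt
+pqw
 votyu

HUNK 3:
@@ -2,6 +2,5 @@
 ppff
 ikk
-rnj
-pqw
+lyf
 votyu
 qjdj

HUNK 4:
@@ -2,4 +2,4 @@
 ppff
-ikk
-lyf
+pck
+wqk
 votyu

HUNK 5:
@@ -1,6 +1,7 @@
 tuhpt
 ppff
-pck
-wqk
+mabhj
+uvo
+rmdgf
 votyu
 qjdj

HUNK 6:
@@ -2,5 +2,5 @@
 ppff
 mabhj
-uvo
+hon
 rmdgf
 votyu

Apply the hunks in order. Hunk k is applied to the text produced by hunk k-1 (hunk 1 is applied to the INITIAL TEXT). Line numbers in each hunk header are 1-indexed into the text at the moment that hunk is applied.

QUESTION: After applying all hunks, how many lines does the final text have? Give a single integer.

Hunk 1: at line 1 remove [fsxj] add [ppff,ikk,rnj] -> 8 lines: tuhpt ppff ikk rnj gfjm qhyt votyu qjdj
Hunk 2: at line 4 remove [gfjm,qhyt] add [pqw] -> 7 lines: tuhpt ppff ikk rnj pqw votyu qjdj
Hunk 3: at line 2 remove [rnj,pqw] add [lyf] -> 6 lines: tuhpt ppff ikk lyf votyu qjdj
Hunk 4: at line 2 remove [ikk,lyf] add [pck,wqk] -> 6 lines: tuhpt ppff pck wqk votyu qjdj
Hunk 5: at line 1 remove [pck,wqk] add [mabhj,uvo,rmdgf] -> 7 lines: tuhpt ppff mabhj uvo rmdgf votyu qjdj
Hunk 6: at line 2 remove [uvo] add [hon] -> 7 lines: tuhpt ppff mabhj hon rmdgf votyu qjdj
Final line count: 7

Answer: 7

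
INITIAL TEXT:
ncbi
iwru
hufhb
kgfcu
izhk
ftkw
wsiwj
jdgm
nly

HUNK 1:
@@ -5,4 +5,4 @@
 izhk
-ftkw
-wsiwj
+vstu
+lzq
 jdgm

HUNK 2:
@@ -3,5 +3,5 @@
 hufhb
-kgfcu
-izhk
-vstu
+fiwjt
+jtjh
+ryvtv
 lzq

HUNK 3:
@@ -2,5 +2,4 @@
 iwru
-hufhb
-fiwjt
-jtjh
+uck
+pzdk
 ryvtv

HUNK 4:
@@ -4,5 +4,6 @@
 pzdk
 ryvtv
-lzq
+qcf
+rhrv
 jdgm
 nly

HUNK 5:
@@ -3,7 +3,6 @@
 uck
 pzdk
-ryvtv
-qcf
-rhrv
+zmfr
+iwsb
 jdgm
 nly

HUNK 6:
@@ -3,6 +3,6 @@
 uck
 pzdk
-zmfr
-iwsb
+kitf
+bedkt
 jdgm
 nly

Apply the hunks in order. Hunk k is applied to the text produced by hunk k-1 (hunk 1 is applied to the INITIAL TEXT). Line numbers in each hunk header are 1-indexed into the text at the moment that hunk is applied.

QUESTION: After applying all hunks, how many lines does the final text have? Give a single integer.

Hunk 1: at line 5 remove [ftkw,wsiwj] add [vstu,lzq] -> 9 lines: ncbi iwru hufhb kgfcu izhk vstu lzq jdgm nly
Hunk 2: at line 3 remove [kgfcu,izhk,vstu] add [fiwjt,jtjh,ryvtv] -> 9 lines: ncbi iwru hufhb fiwjt jtjh ryvtv lzq jdgm nly
Hunk 3: at line 2 remove [hufhb,fiwjt,jtjh] add [uck,pzdk] -> 8 lines: ncbi iwru uck pzdk ryvtv lzq jdgm nly
Hunk 4: at line 4 remove [lzq] add [qcf,rhrv] -> 9 lines: ncbi iwru uck pzdk ryvtv qcf rhrv jdgm nly
Hunk 5: at line 3 remove [ryvtv,qcf,rhrv] add [zmfr,iwsb] -> 8 lines: ncbi iwru uck pzdk zmfr iwsb jdgm nly
Hunk 6: at line 3 remove [zmfr,iwsb] add [kitf,bedkt] -> 8 lines: ncbi iwru uck pzdk kitf bedkt jdgm nly
Final line count: 8

Answer: 8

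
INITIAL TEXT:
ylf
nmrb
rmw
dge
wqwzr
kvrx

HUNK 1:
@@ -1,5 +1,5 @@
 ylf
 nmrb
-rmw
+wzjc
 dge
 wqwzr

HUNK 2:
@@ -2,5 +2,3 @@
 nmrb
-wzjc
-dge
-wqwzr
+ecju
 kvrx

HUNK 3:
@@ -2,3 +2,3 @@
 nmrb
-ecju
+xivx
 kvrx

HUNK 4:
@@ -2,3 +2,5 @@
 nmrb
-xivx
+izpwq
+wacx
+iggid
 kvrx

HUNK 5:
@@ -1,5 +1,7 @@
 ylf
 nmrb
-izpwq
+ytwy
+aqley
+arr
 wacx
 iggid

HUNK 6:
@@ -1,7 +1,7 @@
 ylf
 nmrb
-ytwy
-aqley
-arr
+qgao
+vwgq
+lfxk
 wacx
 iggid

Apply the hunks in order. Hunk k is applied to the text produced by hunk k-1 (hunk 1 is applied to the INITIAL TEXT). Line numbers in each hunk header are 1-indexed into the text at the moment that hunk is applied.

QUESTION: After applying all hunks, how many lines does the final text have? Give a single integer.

Hunk 1: at line 1 remove [rmw] add [wzjc] -> 6 lines: ylf nmrb wzjc dge wqwzr kvrx
Hunk 2: at line 2 remove [wzjc,dge,wqwzr] add [ecju] -> 4 lines: ylf nmrb ecju kvrx
Hunk 3: at line 2 remove [ecju] add [xivx] -> 4 lines: ylf nmrb xivx kvrx
Hunk 4: at line 2 remove [xivx] add [izpwq,wacx,iggid] -> 6 lines: ylf nmrb izpwq wacx iggid kvrx
Hunk 5: at line 1 remove [izpwq] add [ytwy,aqley,arr] -> 8 lines: ylf nmrb ytwy aqley arr wacx iggid kvrx
Hunk 6: at line 1 remove [ytwy,aqley,arr] add [qgao,vwgq,lfxk] -> 8 lines: ylf nmrb qgao vwgq lfxk wacx iggid kvrx
Final line count: 8

Answer: 8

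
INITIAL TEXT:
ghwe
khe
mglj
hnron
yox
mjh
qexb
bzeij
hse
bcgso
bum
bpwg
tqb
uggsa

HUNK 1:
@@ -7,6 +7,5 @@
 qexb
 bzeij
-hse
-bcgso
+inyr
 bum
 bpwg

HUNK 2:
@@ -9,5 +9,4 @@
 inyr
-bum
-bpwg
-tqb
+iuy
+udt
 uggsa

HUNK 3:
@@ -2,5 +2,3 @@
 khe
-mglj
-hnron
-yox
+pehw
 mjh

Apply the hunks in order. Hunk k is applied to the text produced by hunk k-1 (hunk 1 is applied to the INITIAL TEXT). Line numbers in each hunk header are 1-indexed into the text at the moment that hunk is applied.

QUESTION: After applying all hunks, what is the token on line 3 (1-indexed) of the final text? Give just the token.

Answer: pehw

Derivation:
Hunk 1: at line 7 remove [hse,bcgso] add [inyr] -> 13 lines: ghwe khe mglj hnron yox mjh qexb bzeij inyr bum bpwg tqb uggsa
Hunk 2: at line 9 remove [bum,bpwg,tqb] add [iuy,udt] -> 12 lines: ghwe khe mglj hnron yox mjh qexb bzeij inyr iuy udt uggsa
Hunk 3: at line 2 remove [mglj,hnron,yox] add [pehw] -> 10 lines: ghwe khe pehw mjh qexb bzeij inyr iuy udt uggsa
Final line 3: pehw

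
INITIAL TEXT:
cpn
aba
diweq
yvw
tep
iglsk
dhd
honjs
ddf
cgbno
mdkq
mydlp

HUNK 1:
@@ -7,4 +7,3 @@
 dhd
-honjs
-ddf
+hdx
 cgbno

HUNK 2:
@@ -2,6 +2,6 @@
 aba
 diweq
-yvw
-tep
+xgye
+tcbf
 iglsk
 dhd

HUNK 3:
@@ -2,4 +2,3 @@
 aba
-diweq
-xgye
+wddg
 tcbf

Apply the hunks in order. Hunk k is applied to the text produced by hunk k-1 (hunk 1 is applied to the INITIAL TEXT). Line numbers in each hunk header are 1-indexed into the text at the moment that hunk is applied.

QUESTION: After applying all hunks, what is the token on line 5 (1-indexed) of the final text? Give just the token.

Hunk 1: at line 7 remove [honjs,ddf] add [hdx] -> 11 lines: cpn aba diweq yvw tep iglsk dhd hdx cgbno mdkq mydlp
Hunk 2: at line 2 remove [yvw,tep] add [xgye,tcbf] -> 11 lines: cpn aba diweq xgye tcbf iglsk dhd hdx cgbno mdkq mydlp
Hunk 3: at line 2 remove [diweq,xgye] add [wddg] -> 10 lines: cpn aba wddg tcbf iglsk dhd hdx cgbno mdkq mydlp
Final line 5: iglsk

Answer: iglsk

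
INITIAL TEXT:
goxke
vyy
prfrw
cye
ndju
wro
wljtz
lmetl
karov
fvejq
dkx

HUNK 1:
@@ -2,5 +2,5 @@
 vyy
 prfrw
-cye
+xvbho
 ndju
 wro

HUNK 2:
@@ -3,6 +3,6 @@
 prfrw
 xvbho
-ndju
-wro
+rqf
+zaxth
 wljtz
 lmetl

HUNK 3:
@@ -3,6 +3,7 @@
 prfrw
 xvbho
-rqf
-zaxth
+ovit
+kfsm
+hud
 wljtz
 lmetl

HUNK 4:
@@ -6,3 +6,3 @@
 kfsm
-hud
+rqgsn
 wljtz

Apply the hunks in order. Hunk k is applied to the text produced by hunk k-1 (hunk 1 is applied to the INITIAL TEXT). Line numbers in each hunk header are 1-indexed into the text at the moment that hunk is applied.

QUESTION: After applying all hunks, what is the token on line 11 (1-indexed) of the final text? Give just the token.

Hunk 1: at line 2 remove [cye] add [xvbho] -> 11 lines: goxke vyy prfrw xvbho ndju wro wljtz lmetl karov fvejq dkx
Hunk 2: at line 3 remove [ndju,wro] add [rqf,zaxth] -> 11 lines: goxke vyy prfrw xvbho rqf zaxth wljtz lmetl karov fvejq dkx
Hunk 3: at line 3 remove [rqf,zaxth] add [ovit,kfsm,hud] -> 12 lines: goxke vyy prfrw xvbho ovit kfsm hud wljtz lmetl karov fvejq dkx
Hunk 4: at line 6 remove [hud] add [rqgsn] -> 12 lines: goxke vyy prfrw xvbho ovit kfsm rqgsn wljtz lmetl karov fvejq dkx
Final line 11: fvejq

Answer: fvejq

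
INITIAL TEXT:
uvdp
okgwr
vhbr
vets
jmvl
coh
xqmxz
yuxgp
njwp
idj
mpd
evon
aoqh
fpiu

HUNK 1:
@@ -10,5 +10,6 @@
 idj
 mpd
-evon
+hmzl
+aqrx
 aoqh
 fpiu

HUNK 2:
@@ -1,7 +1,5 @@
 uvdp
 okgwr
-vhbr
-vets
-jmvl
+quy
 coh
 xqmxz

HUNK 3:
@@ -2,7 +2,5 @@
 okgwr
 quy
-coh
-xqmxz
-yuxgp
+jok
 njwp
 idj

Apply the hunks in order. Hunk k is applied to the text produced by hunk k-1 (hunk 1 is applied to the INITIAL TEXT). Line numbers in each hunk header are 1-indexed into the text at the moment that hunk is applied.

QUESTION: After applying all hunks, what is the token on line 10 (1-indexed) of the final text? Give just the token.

Answer: aoqh

Derivation:
Hunk 1: at line 10 remove [evon] add [hmzl,aqrx] -> 15 lines: uvdp okgwr vhbr vets jmvl coh xqmxz yuxgp njwp idj mpd hmzl aqrx aoqh fpiu
Hunk 2: at line 1 remove [vhbr,vets,jmvl] add [quy] -> 13 lines: uvdp okgwr quy coh xqmxz yuxgp njwp idj mpd hmzl aqrx aoqh fpiu
Hunk 3: at line 2 remove [coh,xqmxz,yuxgp] add [jok] -> 11 lines: uvdp okgwr quy jok njwp idj mpd hmzl aqrx aoqh fpiu
Final line 10: aoqh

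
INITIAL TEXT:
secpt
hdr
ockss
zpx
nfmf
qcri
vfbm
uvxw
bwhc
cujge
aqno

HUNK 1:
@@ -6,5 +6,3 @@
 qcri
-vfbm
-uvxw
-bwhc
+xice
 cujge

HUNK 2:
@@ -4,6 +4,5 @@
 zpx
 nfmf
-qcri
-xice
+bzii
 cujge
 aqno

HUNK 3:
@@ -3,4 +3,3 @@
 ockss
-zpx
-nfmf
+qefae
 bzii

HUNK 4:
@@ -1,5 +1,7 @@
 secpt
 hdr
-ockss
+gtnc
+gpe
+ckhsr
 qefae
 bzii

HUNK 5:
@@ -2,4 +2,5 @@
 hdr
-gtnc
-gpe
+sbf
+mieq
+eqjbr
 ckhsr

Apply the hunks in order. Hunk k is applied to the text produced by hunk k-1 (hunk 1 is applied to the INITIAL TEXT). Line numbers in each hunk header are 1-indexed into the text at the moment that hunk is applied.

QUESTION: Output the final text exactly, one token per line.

Hunk 1: at line 6 remove [vfbm,uvxw,bwhc] add [xice] -> 9 lines: secpt hdr ockss zpx nfmf qcri xice cujge aqno
Hunk 2: at line 4 remove [qcri,xice] add [bzii] -> 8 lines: secpt hdr ockss zpx nfmf bzii cujge aqno
Hunk 3: at line 3 remove [zpx,nfmf] add [qefae] -> 7 lines: secpt hdr ockss qefae bzii cujge aqno
Hunk 4: at line 1 remove [ockss] add [gtnc,gpe,ckhsr] -> 9 lines: secpt hdr gtnc gpe ckhsr qefae bzii cujge aqno
Hunk 5: at line 2 remove [gtnc,gpe] add [sbf,mieq,eqjbr] -> 10 lines: secpt hdr sbf mieq eqjbr ckhsr qefae bzii cujge aqno

Answer: secpt
hdr
sbf
mieq
eqjbr
ckhsr
qefae
bzii
cujge
aqno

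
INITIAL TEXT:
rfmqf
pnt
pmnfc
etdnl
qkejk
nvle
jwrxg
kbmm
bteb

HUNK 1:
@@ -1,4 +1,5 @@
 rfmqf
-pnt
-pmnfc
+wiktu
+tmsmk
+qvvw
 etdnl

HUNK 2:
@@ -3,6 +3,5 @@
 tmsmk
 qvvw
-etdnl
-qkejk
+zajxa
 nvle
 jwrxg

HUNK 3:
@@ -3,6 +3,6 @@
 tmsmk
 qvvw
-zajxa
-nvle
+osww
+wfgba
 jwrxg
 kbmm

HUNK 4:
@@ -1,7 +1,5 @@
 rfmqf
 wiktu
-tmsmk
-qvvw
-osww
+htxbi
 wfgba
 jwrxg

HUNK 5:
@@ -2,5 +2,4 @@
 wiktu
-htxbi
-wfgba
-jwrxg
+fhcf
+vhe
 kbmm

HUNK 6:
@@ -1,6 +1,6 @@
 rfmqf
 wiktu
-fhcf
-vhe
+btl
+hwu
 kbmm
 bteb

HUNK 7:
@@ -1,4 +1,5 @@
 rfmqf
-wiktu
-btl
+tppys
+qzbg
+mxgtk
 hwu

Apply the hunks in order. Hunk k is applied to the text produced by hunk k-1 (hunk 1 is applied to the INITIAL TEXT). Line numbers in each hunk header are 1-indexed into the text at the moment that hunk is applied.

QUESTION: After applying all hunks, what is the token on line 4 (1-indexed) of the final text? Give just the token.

Hunk 1: at line 1 remove [pnt,pmnfc] add [wiktu,tmsmk,qvvw] -> 10 lines: rfmqf wiktu tmsmk qvvw etdnl qkejk nvle jwrxg kbmm bteb
Hunk 2: at line 3 remove [etdnl,qkejk] add [zajxa] -> 9 lines: rfmqf wiktu tmsmk qvvw zajxa nvle jwrxg kbmm bteb
Hunk 3: at line 3 remove [zajxa,nvle] add [osww,wfgba] -> 9 lines: rfmqf wiktu tmsmk qvvw osww wfgba jwrxg kbmm bteb
Hunk 4: at line 1 remove [tmsmk,qvvw,osww] add [htxbi] -> 7 lines: rfmqf wiktu htxbi wfgba jwrxg kbmm bteb
Hunk 5: at line 2 remove [htxbi,wfgba,jwrxg] add [fhcf,vhe] -> 6 lines: rfmqf wiktu fhcf vhe kbmm bteb
Hunk 6: at line 1 remove [fhcf,vhe] add [btl,hwu] -> 6 lines: rfmqf wiktu btl hwu kbmm bteb
Hunk 7: at line 1 remove [wiktu,btl] add [tppys,qzbg,mxgtk] -> 7 lines: rfmqf tppys qzbg mxgtk hwu kbmm bteb
Final line 4: mxgtk

Answer: mxgtk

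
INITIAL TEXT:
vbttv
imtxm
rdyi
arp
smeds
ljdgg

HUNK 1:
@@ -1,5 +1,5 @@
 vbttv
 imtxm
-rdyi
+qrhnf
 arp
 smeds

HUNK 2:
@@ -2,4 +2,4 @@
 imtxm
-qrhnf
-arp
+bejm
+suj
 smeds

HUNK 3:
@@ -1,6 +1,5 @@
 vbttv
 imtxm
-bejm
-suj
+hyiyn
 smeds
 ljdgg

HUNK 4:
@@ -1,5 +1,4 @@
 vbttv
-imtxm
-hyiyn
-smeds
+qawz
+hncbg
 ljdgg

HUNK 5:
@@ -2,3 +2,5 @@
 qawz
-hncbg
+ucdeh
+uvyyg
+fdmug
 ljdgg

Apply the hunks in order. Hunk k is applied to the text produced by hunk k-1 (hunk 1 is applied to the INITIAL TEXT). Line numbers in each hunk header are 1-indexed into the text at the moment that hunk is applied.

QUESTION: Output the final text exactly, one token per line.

Hunk 1: at line 1 remove [rdyi] add [qrhnf] -> 6 lines: vbttv imtxm qrhnf arp smeds ljdgg
Hunk 2: at line 2 remove [qrhnf,arp] add [bejm,suj] -> 6 lines: vbttv imtxm bejm suj smeds ljdgg
Hunk 3: at line 1 remove [bejm,suj] add [hyiyn] -> 5 lines: vbttv imtxm hyiyn smeds ljdgg
Hunk 4: at line 1 remove [imtxm,hyiyn,smeds] add [qawz,hncbg] -> 4 lines: vbttv qawz hncbg ljdgg
Hunk 5: at line 2 remove [hncbg] add [ucdeh,uvyyg,fdmug] -> 6 lines: vbttv qawz ucdeh uvyyg fdmug ljdgg

Answer: vbttv
qawz
ucdeh
uvyyg
fdmug
ljdgg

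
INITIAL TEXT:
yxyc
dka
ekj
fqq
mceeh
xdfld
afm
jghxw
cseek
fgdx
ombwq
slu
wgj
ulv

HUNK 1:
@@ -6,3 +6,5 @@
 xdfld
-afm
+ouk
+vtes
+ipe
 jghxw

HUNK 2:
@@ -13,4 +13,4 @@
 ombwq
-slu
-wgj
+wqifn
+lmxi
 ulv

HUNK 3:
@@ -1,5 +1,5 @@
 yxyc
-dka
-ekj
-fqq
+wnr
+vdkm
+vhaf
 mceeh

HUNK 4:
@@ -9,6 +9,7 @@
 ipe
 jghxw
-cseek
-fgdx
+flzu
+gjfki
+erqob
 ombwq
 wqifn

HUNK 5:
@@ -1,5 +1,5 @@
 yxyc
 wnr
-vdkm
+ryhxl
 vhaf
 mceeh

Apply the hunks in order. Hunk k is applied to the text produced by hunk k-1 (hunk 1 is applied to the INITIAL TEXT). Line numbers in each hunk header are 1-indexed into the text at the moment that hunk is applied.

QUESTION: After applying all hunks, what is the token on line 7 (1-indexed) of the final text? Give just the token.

Hunk 1: at line 6 remove [afm] add [ouk,vtes,ipe] -> 16 lines: yxyc dka ekj fqq mceeh xdfld ouk vtes ipe jghxw cseek fgdx ombwq slu wgj ulv
Hunk 2: at line 13 remove [slu,wgj] add [wqifn,lmxi] -> 16 lines: yxyc dka ekj fqq mceeh xdfld ouk vtes ipe jghxw cseek fgdx ombwq wqifn lmxi ulv
Hunk 3: at line 1 remove [dka,ekj,fqq] add [wnr,vdkm,vhaf] -> 16 lines: yxyc wnr vdkm vhaf mceeh xdfld ouk vtes ipe jghxw cseek fgdx ombwq wqifn lmxi ulv
Hunk 4: at line 9 remove [cseek,fgdx] add [flzu,gjfki,erqob] -> 17 lines: yxyc wnr vdkm vhaf mceeh xdfld ouk vtes ipe jghxw flzu gjfki erqob ombwq wqifn lmxi ulv
Hunk 5: at line 1 remove [vdkm] add [ryhxl] -> 17 lines: yxyc wnr ryhxl vhaf mceeh xdfld ouk vtes ipe jghxw flzu gjfki erqob ombwq wqifn lmxi ulv
Final line 7: ouk

Answer: ouk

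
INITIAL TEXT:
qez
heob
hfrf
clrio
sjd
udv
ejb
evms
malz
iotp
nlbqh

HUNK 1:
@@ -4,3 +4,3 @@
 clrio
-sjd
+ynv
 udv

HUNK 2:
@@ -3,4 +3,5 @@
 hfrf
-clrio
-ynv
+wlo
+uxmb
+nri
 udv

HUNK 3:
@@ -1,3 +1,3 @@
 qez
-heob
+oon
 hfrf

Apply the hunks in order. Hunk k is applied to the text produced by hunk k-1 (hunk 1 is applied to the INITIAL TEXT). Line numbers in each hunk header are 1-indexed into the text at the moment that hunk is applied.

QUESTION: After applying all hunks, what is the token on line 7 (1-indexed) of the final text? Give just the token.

Answer: udv

Derivation:
Hunk 1: at line 4 remove [sjd] add [ynv] -> 11 lines: qez heob hfrf clrio ynv udv ejb evms malz iotp nlbqh
Hunk 2: at line 3 remove [clrio,ynv] add [wlo,uxmb,nri] -> 12 lines: qez heob hfrf wlo uxmb nri udv ejb evms malz iotp nlbqh
Hunk 3: at line 1 remove [heob] add [oon] -> 12 lines: qez oon hfrf wlo uxmb nri udv ejb evms malz iotp nlbqh
Final line 7: udv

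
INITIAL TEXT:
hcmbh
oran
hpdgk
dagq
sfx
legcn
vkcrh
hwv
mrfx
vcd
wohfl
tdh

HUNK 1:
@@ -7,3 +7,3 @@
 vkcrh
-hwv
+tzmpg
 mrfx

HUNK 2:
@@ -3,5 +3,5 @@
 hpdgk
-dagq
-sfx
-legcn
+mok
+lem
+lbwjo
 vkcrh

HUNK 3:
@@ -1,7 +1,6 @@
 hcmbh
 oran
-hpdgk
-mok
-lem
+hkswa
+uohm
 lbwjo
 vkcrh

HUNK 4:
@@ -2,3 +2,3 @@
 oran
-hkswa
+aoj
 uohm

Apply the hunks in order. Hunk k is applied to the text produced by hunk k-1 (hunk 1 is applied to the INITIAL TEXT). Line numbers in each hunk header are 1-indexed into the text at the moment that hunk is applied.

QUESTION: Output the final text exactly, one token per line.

Hunk 1: at line 7 remove [hwv] add [tzmpg] -> 12 lines: hcmbh oran hpdgk dagq sfx legcn vkcrh tzmpg mrfx vcd wohfl tdh
Hunk 2: at line 3 remove [dagq,sfx,legcn] add [mok,lem,lbwjo] -> 12 lines: hcmbh oran hpdgk mok lem lbwjo vkcrh tzmpg mrfx vcd wohfl tdh
Hunk 3: at line 1 remove [hpdgk,mok,lem] add [hkswa,uohm] -> 11 lines: hcmbh oran hkswa uohm lbwjo vkcrh tzmpg mrfx vcd wohfl tdh
Hunk 4: at line 2 remove [hkswa] add [aoj] -> 11 lines: hcmbh oran aoj uohm lbwjo vkcrh tzmpg mrfx vcd wohfl tdh

Answer: hcmbh
oran
aoj
uohm
lbwjo
vkcrh
tzmpg
mrfx
vcd
wohfl
tdh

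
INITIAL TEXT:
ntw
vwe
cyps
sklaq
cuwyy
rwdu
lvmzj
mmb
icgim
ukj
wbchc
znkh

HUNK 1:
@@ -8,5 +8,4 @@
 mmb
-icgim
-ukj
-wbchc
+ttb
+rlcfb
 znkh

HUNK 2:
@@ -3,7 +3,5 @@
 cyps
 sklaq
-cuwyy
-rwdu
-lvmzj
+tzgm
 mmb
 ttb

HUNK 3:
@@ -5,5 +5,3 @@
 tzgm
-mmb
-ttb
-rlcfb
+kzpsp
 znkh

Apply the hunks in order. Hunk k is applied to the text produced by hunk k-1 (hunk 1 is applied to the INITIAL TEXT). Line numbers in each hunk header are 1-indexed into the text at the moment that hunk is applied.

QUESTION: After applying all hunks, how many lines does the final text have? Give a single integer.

Hunk 1: at line 8 remove [icgim,ukj,wbchc] add [ttb,rlcfb] -> 11 lines: ntw vwe cyps sklaq cuwyy rwdu lvmzj mmb ttb rlcfb znkh
Hunk 2: at line 3 remove [cuwyy,rwdu,lvmzj] add [tzgm] -> 9 lines: ntw vwe cyps sklaq tzgm mmb ttb rlcfb znkh
Hunk 3: at line 5 remove [mmb,ttb,rlcfb] add [kzpsp] -> 7 lines: ntw vwe cyps sklaq tzgm kzpsp znkh
Final line count: 7

Answer: 7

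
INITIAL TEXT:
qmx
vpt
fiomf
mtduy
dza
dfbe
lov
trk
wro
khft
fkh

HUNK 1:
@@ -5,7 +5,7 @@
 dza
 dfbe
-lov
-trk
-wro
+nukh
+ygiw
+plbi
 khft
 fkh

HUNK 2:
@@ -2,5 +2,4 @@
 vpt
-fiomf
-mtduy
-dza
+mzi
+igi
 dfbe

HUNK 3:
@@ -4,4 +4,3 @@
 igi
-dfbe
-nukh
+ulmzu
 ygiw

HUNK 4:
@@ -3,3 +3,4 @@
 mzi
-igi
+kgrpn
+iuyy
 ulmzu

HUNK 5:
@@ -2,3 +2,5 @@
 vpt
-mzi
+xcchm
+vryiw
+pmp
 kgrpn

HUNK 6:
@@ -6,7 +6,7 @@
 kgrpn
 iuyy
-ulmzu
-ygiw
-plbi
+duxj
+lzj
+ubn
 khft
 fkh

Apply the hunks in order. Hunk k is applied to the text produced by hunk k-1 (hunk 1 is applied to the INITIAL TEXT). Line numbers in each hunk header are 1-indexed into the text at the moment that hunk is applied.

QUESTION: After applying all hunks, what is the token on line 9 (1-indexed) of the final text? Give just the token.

Hunk 1: at line 5 remove [lov,trk,wro] add [nukh,ygiw,plbi] -> 11 lines: qmx vpt fiomf mtduy dza dfbe nukh ygiw plbi khft fkh
Hunk 2: at line 2 remove [fiomf,mtduy,dza] add [mzi,igi] -> 10 lines: qmx vpt mzi igi dfbe nukh ygiw plbi khft fkh
Hunk 3: at line 4 remove [dfbe,nukh] add [ulmzu] -> 9 lines: qmx vpt mzi igi ulmzu ygiw plbi khft fkh
Hunk 4: at line 3 remove [igi] add [kgrpn,iuyy] -> 10 lines: qmx vpt mzi kgrpn iuyy ulmzu ygiw plbi khft fkh
Hunk 5: at line 2 remove [mzi] add [xcchm,vryiw,pmp] -> 12 lines: qmx vpt xcchm vryiw pmp kgrpn iuyy ulmzu ygiw plbi khft fkh
Hunk 6: at line 6 remove [ulmzu,ygiw,plbi] add [duxj,lzj,ubn] -> 12 lines: qmx vpt xcchm vryiw pmp kgrpn iuyy duxj lzj ubn khft fkh
Final line 9: lzj

Answer: lzj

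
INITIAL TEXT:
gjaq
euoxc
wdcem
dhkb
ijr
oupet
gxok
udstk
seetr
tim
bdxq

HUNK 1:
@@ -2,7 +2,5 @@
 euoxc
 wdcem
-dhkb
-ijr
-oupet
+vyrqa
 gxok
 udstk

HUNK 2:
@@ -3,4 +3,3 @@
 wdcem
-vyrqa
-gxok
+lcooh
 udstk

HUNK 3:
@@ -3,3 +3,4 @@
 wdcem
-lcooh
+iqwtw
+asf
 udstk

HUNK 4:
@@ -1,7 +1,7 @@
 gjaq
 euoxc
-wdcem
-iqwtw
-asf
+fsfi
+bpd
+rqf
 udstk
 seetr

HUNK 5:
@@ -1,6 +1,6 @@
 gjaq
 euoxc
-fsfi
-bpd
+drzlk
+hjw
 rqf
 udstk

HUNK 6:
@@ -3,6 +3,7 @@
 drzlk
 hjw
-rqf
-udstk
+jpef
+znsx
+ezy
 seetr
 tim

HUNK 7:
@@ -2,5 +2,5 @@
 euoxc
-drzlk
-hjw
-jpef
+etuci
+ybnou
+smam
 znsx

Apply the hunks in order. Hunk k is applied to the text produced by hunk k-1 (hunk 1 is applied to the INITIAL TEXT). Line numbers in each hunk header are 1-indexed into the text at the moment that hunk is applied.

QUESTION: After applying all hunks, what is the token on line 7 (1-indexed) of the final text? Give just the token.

Hunk 1: at line 2 remove [dhkb,ijr,oupet] add [vyrqa] -> 9 lines: gjaq euoxc wdcem vyrqa gxok udstk seetr tim bdxq
Hunk 2: at line 3 remove [vyrqa,gxok] add [lcooh] -> 8 lines: gjaq euoxc wdcem lcooh udstk seetr tim bdxq
Hunk 3: at line 3 remove [lcooh] add [iqwtw,asf] -> 9 lines: gjaq euoxc wdcem iqwtw asf udstk seetr tim bdxq
Hunk 4: at line 1 remove [wdcem,iqwtw,asf] add [fsfi,bpd,rqf] -> 9 lines: gjaq euoxc fsfi bpd rqf udstk seetr tim bdxq
Hunk 5: at line 1 remove [fsfi,bpd] add [drzlk,hjw] -> 9 lines: gjaq euoxc drzlk hjw rqf udstk seetr tim bdxq
Hunk 6: at line 3 remove [rqf,udstk] add [jpef,znsx,ezy] -> 10 lines: gjaq euoxc drzlk hjw jpef znsx ezy seetr tim bdxq
Hunk 7: at line 2 remove [drzlk,hjw,jpef] add [etuci,ybnou,smam] -> 10 lines: gjaq euoxc etuci ybnou smam znsx ezy seetr tim bdxq
Final line 7: ezy

Answer: ezy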